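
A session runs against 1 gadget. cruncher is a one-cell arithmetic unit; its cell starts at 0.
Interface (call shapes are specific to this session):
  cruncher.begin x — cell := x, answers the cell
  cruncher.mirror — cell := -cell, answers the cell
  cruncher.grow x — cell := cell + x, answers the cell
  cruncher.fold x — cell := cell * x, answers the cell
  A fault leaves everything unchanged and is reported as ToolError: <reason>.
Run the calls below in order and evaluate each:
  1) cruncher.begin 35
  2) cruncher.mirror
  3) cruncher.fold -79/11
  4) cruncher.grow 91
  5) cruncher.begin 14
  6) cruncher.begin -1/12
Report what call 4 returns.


Step: cruncher.begin[35]
Result: 35
Step: cruncher.mirror[]
Result: -35
Step: cruncher.fold[-79/11]
Result: 2765/11
Step: cruncher.grow[91]
Result: 3766/11
Step: cruncher.begin[14]
Result: 14
Step: cruncher.begin[-1/12]
Result: -1/12

Answer: 3766/11


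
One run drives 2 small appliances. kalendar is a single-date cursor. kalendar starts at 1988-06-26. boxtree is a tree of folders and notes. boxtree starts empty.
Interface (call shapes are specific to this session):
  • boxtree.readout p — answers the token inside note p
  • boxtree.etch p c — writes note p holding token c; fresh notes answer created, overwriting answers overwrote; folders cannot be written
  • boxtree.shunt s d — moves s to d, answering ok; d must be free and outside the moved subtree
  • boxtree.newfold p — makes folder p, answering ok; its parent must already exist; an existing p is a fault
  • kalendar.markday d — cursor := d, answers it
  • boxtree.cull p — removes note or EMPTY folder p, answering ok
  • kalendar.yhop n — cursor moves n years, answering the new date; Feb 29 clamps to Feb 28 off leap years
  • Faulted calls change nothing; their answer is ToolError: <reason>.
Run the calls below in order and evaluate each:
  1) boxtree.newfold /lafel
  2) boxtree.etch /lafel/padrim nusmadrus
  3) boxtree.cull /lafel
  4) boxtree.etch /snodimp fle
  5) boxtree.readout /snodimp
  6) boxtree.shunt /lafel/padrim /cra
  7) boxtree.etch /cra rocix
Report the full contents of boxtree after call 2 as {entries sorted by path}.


;; boxtree.newfold(p: /lafel) => ok
;; boxtree.etch(p: /lafel/padrim, c: nusmadrus) => created
;; boxtree.cull(p: /lafel) => ToolError: not empty
;; boxtree.etch(p: /snodimp, c: fle) => created
;; boxtree.readout(p: /snodimp) => fle
;; boxtree.shunt(s: /lafel/padrim, d: /cra) => ok
;; boxtree.etch(p: /cra, c: rocix) => overwrote

Answer: {lafel/, lafel/padrim=nusmadrus}


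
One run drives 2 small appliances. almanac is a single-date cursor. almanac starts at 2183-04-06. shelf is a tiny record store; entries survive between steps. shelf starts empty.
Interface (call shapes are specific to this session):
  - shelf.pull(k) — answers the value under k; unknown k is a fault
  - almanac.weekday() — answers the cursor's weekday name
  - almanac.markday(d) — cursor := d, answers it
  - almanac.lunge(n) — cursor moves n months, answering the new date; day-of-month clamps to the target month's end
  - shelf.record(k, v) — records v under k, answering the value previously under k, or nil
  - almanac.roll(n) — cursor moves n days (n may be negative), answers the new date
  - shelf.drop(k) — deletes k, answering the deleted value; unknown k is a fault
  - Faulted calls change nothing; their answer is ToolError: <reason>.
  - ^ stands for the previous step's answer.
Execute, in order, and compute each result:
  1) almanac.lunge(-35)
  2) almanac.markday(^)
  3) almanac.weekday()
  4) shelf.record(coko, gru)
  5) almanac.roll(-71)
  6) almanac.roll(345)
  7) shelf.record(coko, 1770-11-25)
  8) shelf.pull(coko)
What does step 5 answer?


Answer: 2180-02-25

Derivation:
Calling lunge on n: -35, — result: 2180-05-06.
I run markday on d: ^, → 2180-05-06.
Calling weekday, and get Saturday.
I invoke record on k: coko, v: gru, and observe nil.
Invoking roll on n: -71, and see 2180-02-25.
Calling roll on n: 345, and see 2181-02-04.
Then record on k: coko, v: 1770-11-25, and see gru.
Calling pull on k: coko, which returns 1770-11-25.


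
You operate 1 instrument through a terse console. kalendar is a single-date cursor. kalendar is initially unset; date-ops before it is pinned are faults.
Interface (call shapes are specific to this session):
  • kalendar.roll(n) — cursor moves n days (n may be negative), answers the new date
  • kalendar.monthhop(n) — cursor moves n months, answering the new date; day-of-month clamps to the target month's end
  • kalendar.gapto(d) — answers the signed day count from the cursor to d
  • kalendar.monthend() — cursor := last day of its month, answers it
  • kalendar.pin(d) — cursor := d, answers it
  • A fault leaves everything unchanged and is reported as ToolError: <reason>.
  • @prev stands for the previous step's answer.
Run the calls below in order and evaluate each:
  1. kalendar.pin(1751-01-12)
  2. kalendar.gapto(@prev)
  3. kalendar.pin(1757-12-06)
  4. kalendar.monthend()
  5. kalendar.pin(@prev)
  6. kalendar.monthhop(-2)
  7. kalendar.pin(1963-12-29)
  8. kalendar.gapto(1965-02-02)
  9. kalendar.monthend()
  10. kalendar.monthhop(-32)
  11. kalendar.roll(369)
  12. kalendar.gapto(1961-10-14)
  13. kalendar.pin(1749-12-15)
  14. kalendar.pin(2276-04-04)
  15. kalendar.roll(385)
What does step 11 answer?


Next I call pin on d=1751-01-12: 1751-01-12.
I run gapto on d=@prev, — result: 0.
I use pin on d=1757-12-06: 1757-12-06.
Next I call monthend(), giving 1757-12-31.
Now I run pin on d=@prev, → 1757-12-31.
I invoke monthhop on n=-2, — result: 1757-10-31.
I call pin on d=1963-12-29: 1963-12-29.
Then gapto on d=1965-02-02, → 401.
I run monthend(), and observe 1963-12-31.
I try monthhop on n=-32, — result: 1961-04-30.
I use roll on n=369, — result: 1962-05-04.
I use gapto on d=1961-10-14, and observe -202.
Next I call pin on d=1749-12-15, and observe 1749-12-15.
Invoking pin on d=2276-04-04, and observe 2276-04-04.
I run roll on n=385, and see 2277-04-24.

Answer: 1962-05-04


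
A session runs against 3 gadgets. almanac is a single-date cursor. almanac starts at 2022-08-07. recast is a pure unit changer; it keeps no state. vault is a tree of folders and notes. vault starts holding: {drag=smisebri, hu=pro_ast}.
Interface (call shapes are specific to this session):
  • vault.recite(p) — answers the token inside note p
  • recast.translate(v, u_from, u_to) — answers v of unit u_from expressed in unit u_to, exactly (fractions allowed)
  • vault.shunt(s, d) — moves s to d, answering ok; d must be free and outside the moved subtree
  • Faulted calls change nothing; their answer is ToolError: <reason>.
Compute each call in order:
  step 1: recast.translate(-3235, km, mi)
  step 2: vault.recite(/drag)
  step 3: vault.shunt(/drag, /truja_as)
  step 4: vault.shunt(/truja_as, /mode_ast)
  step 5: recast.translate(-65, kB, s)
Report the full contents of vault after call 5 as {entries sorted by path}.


$ recast.translate v=-3235 u_from=km u_to=mi
  -50546875/25146
$ vault.recite p=/drag
  smisebri
$ vault.shunt s=/drag d=/truja_as
  ok
$ vault.shunt s=/truja_as d=/mode_ast
  ok
$ recast.translate v=-65 u_from=kB u_to=s
  ToolError: incompatible units

Answer: {hu=pro_ast, mode_ast=smisebri}


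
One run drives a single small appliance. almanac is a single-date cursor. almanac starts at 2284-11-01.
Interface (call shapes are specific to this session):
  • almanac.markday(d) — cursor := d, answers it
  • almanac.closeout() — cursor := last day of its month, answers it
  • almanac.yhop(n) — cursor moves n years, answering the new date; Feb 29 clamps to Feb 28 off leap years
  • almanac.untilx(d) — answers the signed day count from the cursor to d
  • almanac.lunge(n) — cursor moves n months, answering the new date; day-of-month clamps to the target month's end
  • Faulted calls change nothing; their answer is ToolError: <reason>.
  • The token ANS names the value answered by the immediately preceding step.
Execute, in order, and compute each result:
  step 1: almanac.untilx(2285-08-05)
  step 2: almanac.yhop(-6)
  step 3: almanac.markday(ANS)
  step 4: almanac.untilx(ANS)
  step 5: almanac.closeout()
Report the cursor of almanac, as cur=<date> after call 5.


Answer: cur=2278-11-30

Derivation:
;; 1. almanac.untilx(d='2285-08-05') ~> 277
;; 2. almanac.yhop(n='-6') ~> 2278-11-01
;; 3. almanac.markday(d='ANS') ~> 2278-11-01
;; 4. almanac.untilx(d='ANS') ~> 0
;; 5. almanac.closeout() ~> 2278-11-30


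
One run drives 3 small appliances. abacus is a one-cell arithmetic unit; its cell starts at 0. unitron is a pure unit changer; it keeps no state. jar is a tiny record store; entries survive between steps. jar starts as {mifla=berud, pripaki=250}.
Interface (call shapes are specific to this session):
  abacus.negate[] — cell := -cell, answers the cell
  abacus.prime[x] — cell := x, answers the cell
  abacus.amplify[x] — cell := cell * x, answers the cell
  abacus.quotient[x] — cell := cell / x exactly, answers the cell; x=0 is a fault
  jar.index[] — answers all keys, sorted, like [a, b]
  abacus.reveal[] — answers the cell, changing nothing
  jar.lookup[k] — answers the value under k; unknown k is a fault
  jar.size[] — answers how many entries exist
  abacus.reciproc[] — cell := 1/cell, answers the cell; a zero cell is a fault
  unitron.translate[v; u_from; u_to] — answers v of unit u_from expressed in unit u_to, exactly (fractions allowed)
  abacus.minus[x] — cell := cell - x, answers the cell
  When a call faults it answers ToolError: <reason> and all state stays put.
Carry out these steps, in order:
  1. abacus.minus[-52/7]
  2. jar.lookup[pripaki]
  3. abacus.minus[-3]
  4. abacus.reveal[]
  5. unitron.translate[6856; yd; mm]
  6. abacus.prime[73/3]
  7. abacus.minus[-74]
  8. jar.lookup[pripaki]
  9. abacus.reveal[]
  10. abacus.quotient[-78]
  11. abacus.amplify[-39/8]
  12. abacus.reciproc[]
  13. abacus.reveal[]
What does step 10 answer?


Answer: -295/234

Derivation:
Step: abacus.minus[x='-52/7']
Result: 52/7
Step: jar.lookup[k='pripaki']
Result: 250
Step: abacus.minus[x='-3']
Result: 73/7
Step: abacus.reveal[]
Result: 73/7
Step: unitron.translate[v='6856'; u_from='yd'; u_to='mm']
Result: 31345632/5
Step: abacus.prime[x='73/3']
Result: 73/3
Step: abacus.minus[x='-74']
Result: 295/3
Step: jar.lookup[k='pripaki']
Result: 250
Step: abacus.reveal[]
Result: 295/3
Step: abacus.quotient[x='-78']
Result: -295/234
Step: abacus.amplify[x='-39/8']
Result: 295/48
Step: abacus.reciproc[]
Result: 48/295
Step: abacus.reveal[]
Result: 48/295


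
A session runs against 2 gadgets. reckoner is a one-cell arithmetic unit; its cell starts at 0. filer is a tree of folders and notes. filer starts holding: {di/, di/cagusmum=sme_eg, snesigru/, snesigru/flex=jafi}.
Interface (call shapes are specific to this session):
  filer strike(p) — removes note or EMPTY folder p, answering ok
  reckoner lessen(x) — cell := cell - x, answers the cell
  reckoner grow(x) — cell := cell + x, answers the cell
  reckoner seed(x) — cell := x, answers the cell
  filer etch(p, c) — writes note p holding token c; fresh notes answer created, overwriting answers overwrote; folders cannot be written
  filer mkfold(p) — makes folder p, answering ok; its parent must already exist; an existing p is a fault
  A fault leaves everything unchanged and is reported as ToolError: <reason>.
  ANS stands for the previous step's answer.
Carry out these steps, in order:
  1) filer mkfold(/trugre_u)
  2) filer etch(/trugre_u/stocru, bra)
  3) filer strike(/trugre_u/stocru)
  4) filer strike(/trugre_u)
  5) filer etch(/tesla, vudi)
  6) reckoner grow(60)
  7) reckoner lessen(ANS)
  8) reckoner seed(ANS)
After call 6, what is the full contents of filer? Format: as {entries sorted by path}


% filer mkfold(p=/trugre_u) : ok
% filer etch(p=/trugre_u/stocru, c=bra) : created
% filer strike(p=/trugre_u/stocru) : ok
% filer strike(p=/trugre_u) : ok
% filer etch(p=/tesla, c=vudi) : created
% reckoner grow(x=60) : 60
% reckoner lessen(x=ANS) : 0
% reckoner seed(x=ANS) : 0

Answer: {di/, di/cagusmum=sme_eg, snesigru/, snesigru/flex=jafi, tesla=vudi}


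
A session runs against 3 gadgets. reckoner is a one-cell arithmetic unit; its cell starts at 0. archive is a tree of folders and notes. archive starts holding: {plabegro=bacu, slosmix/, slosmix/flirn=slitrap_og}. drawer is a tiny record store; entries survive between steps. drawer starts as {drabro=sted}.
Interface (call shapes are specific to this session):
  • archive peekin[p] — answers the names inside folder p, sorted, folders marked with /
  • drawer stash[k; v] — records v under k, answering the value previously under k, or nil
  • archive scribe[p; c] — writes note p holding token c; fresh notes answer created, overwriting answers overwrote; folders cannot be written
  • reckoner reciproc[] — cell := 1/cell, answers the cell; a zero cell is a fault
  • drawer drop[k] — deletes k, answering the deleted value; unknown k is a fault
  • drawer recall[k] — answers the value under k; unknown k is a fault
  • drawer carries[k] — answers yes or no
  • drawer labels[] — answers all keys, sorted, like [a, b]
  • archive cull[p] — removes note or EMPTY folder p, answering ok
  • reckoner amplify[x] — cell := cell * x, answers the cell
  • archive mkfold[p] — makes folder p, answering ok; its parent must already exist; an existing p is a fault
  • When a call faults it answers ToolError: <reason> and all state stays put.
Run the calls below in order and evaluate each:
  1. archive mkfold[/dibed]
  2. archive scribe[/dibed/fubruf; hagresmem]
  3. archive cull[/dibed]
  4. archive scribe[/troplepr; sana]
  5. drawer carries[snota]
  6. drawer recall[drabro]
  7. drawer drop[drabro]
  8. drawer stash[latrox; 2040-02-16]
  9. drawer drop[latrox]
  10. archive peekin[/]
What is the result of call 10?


Answer: [dibed/, plabegro, slosmix/, troplepr]

Derivation:
Do: archive mkfold[p: /dibed]
See: ok
Do: archive scribe[p: /dibed/fubruf; c: hagresmem]
See: created
Do: archive cull[p: /dibed]
See: ToolError: not empty
Do: archive scribe[p: /troplepr; c: sana]
See: created
Do: drawer carries[k: snota]
See: no
Do: drawer recall[k: drabro]
See: sted
Do: drawer drop[k: drabro]
See: sted
Do: drawer stash[k: latrox; v: 2040-02-16]
See: nil
Do: drawer drop[k: latrox]
See: 2040-02-16
Do: archive peekin[p: /]
See: [dibed/, plabegro, slosmix/, troplepr]


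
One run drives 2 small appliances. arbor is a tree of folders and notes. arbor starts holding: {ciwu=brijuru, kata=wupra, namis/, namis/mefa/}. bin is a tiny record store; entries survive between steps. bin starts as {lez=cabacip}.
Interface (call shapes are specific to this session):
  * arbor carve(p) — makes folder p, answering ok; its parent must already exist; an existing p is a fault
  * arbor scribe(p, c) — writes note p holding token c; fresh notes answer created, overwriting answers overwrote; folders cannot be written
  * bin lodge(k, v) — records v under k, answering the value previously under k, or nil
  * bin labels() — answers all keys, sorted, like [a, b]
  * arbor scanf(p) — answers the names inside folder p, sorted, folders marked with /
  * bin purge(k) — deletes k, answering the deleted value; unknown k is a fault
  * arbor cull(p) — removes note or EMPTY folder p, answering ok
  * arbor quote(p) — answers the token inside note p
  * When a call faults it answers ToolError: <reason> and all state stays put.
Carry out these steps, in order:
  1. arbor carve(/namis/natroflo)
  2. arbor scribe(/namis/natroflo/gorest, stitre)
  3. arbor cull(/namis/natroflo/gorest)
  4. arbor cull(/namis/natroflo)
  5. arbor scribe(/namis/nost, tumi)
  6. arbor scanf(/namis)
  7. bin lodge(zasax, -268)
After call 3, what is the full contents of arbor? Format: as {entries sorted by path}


Answer: {ciwu=brijuru, kata=wupra, namis/, namis/mefa/, namis/natroflo/}

Derivation:
% arbor carve p='/namis/natroflo'
  ok
% arbor scribe p='/namis/natroflo/gorest' c='stitre'
  created
% arbor cull p='/namis/natroflo/gorest'
  ok
% arbor cull p='/namis/natroflo'
  ok
% arbor scribe p='/namis/nost' c='tumi'
  created
% arbor scanf p='/namis'
  [mefa/, nost]
% bin lodge k='zasax' v='-268'
  nil


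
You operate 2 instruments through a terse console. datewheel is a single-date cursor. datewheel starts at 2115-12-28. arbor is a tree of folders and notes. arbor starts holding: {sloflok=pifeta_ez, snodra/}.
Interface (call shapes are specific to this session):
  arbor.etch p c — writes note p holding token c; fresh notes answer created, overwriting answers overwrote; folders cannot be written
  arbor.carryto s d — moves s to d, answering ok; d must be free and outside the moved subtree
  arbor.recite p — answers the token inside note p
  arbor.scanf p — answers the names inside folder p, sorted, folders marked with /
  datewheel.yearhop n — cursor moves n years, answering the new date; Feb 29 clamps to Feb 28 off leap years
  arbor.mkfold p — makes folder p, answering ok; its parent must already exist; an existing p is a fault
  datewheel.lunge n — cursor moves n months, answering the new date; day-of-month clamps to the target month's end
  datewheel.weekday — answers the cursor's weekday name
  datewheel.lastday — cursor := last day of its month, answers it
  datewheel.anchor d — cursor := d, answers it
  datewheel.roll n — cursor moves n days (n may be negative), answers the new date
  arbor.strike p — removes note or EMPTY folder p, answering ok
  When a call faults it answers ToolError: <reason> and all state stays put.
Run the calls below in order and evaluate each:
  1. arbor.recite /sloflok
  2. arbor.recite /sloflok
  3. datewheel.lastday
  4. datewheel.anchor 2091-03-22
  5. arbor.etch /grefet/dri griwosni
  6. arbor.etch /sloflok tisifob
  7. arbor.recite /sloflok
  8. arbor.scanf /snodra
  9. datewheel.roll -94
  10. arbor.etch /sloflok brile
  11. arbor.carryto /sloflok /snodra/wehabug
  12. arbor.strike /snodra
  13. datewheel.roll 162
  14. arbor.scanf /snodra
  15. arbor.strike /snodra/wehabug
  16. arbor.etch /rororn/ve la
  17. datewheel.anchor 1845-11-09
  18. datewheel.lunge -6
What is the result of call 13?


Answer: 2091-05-29

Derivation:
Act: arbor.recite[p: /sloflok]
Obs: pifeta_ez
Act: arbor.recite[p: /sloflok]
Obs: pifeta_ez
Act: datewheel.lastday[]
Obs: 2115-12-31
Act: datewheel.anchor[d: 2091-03-22]
Obs: 2091-03-22
Act: arbor.etch[p: /grefet/dri; c: griwosni]
Obs: ToolError: no parent
Act: arbor.etch[p: /sloflok; c: tisifob]
Obs: overwrote
Act: arbor.recite[p: /sloflok]
Obs: tisifob
Act: arbor.scanf[p: /snodra]
Obs: []
Act: datewheel.roll[n: -94]
Obs: 2090-12-18
Act: arbor.etch[p: /sloflok; c: brile]
Obs: overwrote
Act: arbor.carryto[s: /sloflok; d: /snodra/wehabug]
Obs: ok
Act: arbor.strike[p: /snodra]
Obs: ToolError: not empty
Act: datewheel.roll[n: 162]
Obs: 2091-05-29
Act: arbor.scanf[p: /snodra]
Obs: [wehabug]
Act: arbor.strike[p: /snodra/wehabug]
Obs: ok
Act: arbor.etch[p: /rororn/ve; c: la]
Obs: ToolError: no parent
Act: datewheel.anchor[d: 1845-11-09]
Obs: 1845-11-09
Act: datewheel.lunge[n: -6]
Obs: 1845-05-09


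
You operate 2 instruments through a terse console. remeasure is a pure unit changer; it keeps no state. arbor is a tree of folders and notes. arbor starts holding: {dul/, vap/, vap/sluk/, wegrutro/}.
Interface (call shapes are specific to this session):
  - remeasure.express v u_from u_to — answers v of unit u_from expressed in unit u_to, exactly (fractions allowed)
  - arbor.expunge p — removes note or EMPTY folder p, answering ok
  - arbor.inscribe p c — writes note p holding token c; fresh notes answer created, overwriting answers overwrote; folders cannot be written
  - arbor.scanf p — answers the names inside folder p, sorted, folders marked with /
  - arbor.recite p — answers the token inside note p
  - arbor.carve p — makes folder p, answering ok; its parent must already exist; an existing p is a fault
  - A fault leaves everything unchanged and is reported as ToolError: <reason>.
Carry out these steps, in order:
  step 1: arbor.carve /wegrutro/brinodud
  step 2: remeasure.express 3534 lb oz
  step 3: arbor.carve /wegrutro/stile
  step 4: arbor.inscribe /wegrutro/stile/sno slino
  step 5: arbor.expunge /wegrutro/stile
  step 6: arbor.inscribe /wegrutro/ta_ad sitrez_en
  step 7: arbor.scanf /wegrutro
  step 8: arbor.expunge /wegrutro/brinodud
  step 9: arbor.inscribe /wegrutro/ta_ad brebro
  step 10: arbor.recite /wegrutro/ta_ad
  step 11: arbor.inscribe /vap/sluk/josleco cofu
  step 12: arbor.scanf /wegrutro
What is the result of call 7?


Answer: [brinodud/, stile/, ta_ad]

Derivation:
> carve p→/wegrutro/brinodud
= ok
> express v→3534 u_from→lb u_to→oz
= 56544
> carve p→/wegrutro/stile
= ok
> inscribe p→/wegrutro/stile/sno c→slino
= created
> expunge p→/wegrutro/stile
= ToolError: not empty
> inscribe p→/wegrutro/ta_ad c→sitrez_en
= created
> scanf p→/wegrutro
= [brinodud/, stile/, ta_ad]
> expunge p→/wegrutro/brinodud
= ok
> inscribe p→/wegrutro/ta_ad c→brebro
= overwrote
> recite p→/wegrutro/ta_ad
= brebro
> inscribe p→/vap/sluk/josleco c→cofu
= created
> scanf p→/wegrutro
= [stile/, ta_ad]


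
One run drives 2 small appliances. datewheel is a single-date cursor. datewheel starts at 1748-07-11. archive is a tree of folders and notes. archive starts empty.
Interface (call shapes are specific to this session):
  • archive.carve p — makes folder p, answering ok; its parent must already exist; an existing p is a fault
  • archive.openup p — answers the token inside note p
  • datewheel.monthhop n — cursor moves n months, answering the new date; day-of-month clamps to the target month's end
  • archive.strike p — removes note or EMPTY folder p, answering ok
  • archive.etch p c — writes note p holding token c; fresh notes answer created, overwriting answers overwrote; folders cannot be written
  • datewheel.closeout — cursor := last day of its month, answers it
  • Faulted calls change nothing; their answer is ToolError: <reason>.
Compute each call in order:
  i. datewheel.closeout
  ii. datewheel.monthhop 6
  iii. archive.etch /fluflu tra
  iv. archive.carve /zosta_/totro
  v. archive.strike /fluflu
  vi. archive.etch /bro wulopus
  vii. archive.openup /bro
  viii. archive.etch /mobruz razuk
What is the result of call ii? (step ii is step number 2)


Answer: 1749-01-31

Derivation:
% datewheel.closeout
:: 1748-07-31
% datewheel.monthhop n: 6
:: 1749-01-31
% archive.etch p: /fluflu c: tra
:: created
% archive.carve p: /zosta_/totro
:: ToolError: no parent
% archive.strike p: /fluflu
:: ok
% archive.etch p: /bro c: wulopus
:: created
% archive.openup p: /bro
:: wulopus
% archive.etch p: /mobruz c: razuk
:: created


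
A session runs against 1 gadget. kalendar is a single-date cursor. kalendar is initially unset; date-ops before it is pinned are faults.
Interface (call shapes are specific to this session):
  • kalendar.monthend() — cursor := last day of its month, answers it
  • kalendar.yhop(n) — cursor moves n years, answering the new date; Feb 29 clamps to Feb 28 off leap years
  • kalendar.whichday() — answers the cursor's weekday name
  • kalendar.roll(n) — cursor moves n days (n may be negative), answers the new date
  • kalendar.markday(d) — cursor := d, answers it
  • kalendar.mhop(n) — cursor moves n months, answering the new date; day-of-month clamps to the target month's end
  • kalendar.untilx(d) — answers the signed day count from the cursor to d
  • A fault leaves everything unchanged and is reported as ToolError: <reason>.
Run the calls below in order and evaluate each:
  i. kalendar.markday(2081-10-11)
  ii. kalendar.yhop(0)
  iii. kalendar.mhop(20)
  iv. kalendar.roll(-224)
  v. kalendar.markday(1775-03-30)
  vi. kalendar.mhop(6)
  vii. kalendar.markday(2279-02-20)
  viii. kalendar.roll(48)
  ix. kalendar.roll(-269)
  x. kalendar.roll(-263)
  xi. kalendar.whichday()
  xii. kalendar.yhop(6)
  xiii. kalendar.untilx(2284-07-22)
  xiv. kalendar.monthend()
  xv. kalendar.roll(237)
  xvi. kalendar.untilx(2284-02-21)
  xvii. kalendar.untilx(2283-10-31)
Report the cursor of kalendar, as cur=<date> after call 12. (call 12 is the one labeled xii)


Do: markday[2081-10-11]
See: 2081-10-11
Do: yhop[0]
See: 2081-10-11
Do: mhop[20]
See: 2083-06-11
Do: roll[-224]
See: 2082-10-30
Do: markday[1775-03-30]
See: 1775-03-30
Do: mhop[6]
See: 1775-09-30
Do: markday[2279-02-20]
See: 2279-02-20
Do: roll[48]
See: 2279-04-09
Do: roll[-269]
See: 2278-07-14
Do: roll[-263]
See: 2277-10-24
Do: whichday[]
See: Wednesday
Do: yhop[6]
See: 2283-10-24
Do: untilx[2284-07-22]
See: 272
Do: monthend[]
See: 2283-10-31
Do: roll[237]
See: 2284-06-24
Do: untilx[2284-02-21]
See: -124
Do: untilx[2283-10-31]
See: -237

Answer: cur=2283-10-24


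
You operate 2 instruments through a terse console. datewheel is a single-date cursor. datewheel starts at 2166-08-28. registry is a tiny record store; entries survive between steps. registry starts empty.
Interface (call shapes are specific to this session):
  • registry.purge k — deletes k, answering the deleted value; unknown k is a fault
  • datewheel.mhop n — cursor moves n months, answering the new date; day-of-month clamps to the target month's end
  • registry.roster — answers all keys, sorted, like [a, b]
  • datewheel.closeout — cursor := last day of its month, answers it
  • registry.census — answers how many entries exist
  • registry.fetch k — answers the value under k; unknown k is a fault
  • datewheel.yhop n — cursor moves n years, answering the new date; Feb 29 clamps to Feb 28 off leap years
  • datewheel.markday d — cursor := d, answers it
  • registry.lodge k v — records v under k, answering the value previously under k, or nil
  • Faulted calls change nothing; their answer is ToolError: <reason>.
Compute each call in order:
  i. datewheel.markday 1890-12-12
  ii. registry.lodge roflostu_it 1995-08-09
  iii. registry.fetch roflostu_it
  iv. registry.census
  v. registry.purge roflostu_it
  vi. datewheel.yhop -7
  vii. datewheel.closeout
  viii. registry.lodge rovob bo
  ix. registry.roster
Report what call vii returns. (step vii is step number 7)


Answer: 1883-12-31

Derivation:
// 1. datewheel.markday(d→1890-12-12) == 1890-12-12
// 2. registry.lodge(k→roflostu_it, v→1995-08-09) == nil
// 3. registry.fetch(k→roflostu_it) == 1995-08-09
// 4. registry.census() == 1
// 5. registry.purge(k→roflostu_it) == 1995-08-09
// 6. datewheel.yhop(n→-7) == 1883-12-12
// 7. datewheel.closeout() == 1883-12-31
// 8. registry.lodge(k→rovob, v→bo) == nil
// 9. registry.roster() == [rovob]


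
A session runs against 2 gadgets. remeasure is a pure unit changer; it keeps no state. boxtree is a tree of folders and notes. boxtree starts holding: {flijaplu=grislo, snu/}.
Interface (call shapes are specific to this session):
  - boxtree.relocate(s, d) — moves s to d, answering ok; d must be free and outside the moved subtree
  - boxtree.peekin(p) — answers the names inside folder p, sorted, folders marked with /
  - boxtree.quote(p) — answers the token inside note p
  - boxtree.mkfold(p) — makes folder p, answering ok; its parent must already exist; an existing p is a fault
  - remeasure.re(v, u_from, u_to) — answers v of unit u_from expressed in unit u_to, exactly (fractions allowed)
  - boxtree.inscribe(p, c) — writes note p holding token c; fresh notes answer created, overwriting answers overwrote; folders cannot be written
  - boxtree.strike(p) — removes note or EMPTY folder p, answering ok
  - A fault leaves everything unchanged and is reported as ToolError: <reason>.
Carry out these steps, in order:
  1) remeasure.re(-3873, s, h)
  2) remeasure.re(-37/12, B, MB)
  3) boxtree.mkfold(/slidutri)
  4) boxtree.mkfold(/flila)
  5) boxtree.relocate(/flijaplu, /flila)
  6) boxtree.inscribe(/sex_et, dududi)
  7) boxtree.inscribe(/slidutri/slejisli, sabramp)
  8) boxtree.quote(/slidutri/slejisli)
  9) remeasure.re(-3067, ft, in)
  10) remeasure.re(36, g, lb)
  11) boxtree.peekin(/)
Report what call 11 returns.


-> re(v: -3873, u_from: s, u_to: h)
<- -1291/1200
-> re(v: -37/12, u_from: B, u_to: MB)
<- -37/12000000
-> mkfold(p: /slidutri)
<- ok
-> mkfold(p: /flila)
<- ok
-> relocate(s: /flijaplu, d: /flila)
<- ToolError: exists
-> inscribe(p: /sex_et, c: dududi)
<- created
-> inscribe(p: /slidutri/slejisli, c: sabramp)
<- created
-> quote(p: /slidutri/slejisli)
<- sabramp
-> re(v: -3067, u_from: ft, u_to: in)
<- -36804
-> re(v: 36, u_from: g, u_to: lb)
<- 3600000/45359237
-> peekin(p: /)
<- [flijaplu, flila/, sex_et, slidutri/, snu/]

Answer: [flijaplu, flila/, sex_et, slidutri/, snu/]


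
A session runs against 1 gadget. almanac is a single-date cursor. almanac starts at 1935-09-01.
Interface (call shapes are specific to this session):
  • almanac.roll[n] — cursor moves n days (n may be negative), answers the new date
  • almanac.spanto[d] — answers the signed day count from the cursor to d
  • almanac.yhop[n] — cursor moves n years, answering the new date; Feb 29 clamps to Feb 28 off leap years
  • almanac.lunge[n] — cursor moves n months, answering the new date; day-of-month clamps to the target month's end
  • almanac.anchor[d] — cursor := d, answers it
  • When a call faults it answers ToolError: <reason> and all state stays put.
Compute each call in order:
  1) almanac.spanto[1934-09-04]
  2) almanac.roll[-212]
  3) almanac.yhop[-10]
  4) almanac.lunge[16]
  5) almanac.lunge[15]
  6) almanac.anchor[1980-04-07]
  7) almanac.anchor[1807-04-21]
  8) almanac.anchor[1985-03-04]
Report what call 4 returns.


$ almanac.spanto d: 1934-09-04
  -362
$ almanac.roll n: -212
  1935-02-01
$ almanac.yhop n: -10
  1925-02-01
$ almanac.lunge n: 16
  1926-06-01
$ almanac.lunge n: 15
  1927-09-01
$ almanac.anchor d: 1980-04-07
  1980-04-07
$ almanac.anchor d: 1807-04-21
  1807-04-21
$ almanac.anchor d: 1985-03-04
  1985-03-04

Answer: 1926-06-01


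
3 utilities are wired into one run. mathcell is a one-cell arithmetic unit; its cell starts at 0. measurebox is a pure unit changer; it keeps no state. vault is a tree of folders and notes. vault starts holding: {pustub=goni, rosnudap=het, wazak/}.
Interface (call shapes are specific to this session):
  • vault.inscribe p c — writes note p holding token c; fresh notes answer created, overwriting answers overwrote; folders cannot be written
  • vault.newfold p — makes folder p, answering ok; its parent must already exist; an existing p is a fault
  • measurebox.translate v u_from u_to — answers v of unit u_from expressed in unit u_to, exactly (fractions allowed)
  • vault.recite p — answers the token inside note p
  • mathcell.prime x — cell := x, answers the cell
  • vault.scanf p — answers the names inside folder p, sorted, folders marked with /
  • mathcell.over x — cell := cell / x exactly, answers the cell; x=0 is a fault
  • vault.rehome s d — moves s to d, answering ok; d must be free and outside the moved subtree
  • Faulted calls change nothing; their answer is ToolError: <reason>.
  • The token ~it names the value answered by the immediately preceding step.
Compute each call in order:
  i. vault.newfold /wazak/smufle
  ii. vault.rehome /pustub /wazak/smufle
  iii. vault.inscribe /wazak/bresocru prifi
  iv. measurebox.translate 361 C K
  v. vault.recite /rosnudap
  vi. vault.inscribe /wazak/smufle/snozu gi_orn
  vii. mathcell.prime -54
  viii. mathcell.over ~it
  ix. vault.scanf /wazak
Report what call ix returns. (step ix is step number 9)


>> vault.newfold(p='/wazak/smufle')
<< ok
>> vault.rehome(s='/pustub', d='/wazak/smufle')
<< ToolError: exists
>> vault.inscribe(p='/wazak/bresocru', c='prifi')
<< created
>> measurebox.translate(v='361', u_from='C', u_to='K')
<< 12683/20
>> vault.recite(p='/rosnudap')
<< het
>> vault.inscribe(p='/wazak/smufle/snozu', c='gi_orn')
<< created
>> mathcell.prime(x='-54')
<< -54
>> mathcell.over(x='~it')
<< 1
>> vault.scanf(p='/wazak')
<< [bresocru, smufle/]

Answer: [bresocru, smufle/]


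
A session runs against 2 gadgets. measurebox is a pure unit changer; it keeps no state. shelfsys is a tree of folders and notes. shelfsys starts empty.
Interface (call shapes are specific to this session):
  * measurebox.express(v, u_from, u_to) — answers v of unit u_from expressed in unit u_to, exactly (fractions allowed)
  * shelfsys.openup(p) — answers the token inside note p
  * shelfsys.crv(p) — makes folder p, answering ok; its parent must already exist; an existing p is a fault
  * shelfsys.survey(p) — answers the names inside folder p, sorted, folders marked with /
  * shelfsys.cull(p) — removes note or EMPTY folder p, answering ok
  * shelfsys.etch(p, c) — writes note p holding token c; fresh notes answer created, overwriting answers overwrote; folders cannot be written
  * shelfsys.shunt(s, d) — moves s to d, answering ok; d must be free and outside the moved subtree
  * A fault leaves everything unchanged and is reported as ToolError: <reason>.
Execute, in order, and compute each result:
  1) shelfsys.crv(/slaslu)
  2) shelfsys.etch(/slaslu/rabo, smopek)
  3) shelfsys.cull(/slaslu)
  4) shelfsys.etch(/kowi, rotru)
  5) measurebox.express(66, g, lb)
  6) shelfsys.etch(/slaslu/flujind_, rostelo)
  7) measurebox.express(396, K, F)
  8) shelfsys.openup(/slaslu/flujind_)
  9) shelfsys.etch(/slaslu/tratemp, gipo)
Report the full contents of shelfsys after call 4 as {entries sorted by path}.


Answer: {kowi=rotru, slaslu/, slaslu/rabo=smopek}

Derivation:
;; 1. shelfsys.crv(p=/slaslu) -> ok
;; 2. shelfsys.etch(p=/slaslu/rabo, c=smopek) -> created
;; 3. shelfsys.cull(p=/slaslu) -> ToolError: not empty
;; 4. shelfsys.etch(p=/kowi, c=rotru) -> created
;; 5. measurebox.express(v=66, u_from=g, u_to=lb) -> 600000/4123567
;; 6. shelfsys.etch(p=/slaslu/flujind_, c=rostelo) -> created
;; 7. measurebox.express(v=396, u_from=K, u_to=F) -> 25313/100
;; 8. shelfsys.openup(p=/slaslu/flujind_) -> rostelo
;; 9. shelfsys.etch(p=/slaslu/tratemp, c=gipo) -> created


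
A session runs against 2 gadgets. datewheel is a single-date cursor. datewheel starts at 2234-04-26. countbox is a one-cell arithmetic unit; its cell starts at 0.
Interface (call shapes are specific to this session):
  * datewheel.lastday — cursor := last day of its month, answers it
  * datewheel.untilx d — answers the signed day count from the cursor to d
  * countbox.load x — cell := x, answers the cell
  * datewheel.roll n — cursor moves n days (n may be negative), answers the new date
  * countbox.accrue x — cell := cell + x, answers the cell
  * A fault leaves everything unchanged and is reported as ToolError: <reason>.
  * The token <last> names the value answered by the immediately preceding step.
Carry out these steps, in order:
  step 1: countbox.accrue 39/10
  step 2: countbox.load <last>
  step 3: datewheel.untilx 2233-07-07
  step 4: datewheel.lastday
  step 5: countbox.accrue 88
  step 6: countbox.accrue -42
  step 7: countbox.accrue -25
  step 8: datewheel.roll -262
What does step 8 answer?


Act: countbox.accrue[x='39/10']
Obs: 39/10
Act: countbox.load[x='<last>']
Obs: 39/10
Act: datewheel.untilx[d='2233-07-07']
Obs: -293
Act: datewheel.lastday[]
Obs: 2234-04-30
Act: countbox.accrue[x='88']
Obs: 919/10
Act: countbox.accrue[x='-42']
Obs: 499/10
Act: countbox.accrue[x='-25']
Obs: 249/10
Act: datewheel.roll[n='-262']
Obs: 2233-08-11

Answer: 2233-08-11


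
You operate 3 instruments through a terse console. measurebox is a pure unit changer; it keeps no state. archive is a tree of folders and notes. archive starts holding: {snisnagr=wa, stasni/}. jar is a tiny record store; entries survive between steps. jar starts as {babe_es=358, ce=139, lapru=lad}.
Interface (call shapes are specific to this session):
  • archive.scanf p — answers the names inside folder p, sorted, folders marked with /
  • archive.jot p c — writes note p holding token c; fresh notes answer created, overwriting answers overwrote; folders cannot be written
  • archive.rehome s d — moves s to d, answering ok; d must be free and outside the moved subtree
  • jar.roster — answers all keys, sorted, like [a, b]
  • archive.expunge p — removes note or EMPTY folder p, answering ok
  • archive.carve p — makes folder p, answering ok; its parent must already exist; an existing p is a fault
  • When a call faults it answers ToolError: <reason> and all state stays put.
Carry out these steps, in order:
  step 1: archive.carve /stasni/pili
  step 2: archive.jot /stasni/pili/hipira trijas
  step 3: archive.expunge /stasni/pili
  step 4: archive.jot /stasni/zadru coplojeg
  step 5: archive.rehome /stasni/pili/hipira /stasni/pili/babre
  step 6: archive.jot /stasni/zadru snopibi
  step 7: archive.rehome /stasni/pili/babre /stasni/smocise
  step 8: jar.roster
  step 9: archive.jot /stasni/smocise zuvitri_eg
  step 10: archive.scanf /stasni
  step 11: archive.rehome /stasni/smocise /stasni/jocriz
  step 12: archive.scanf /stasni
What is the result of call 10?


~$ carve p='/stasni/pili'
= ok
~$ jot p='/stasni/pili/hipira' c='trijas'
= created
~$ expunge p='/stasni/pili'
= ToolError: not empty
~$ jot p='/stasni/zadru' c='coplojeg'
= created
~$ rehome s='/stasni/pili/hipira' d='/stasni/pili/babre'
= ok
~$ jot p='/stasni/zadru' c='snopibi'
= overwrote
~$ rehome s='/stasni/pili/babre' d='/stasni/smocise'
= ok
~$ roster
= [babe_es, ce, lapru]
~$ jot p='/stasni/smocise' c='zuvitri_eg'
= overwrote
~$ scanf p='/stasni'
= [pili/, smocise, zadru]
~$ rehome s='/stasni/smocise' d='/stasni/jocriz'
= ok
~$ scanf p='/stasni'
= [jocriz, pili/, zadru]

Answer: [pili/, smocise, zadru]


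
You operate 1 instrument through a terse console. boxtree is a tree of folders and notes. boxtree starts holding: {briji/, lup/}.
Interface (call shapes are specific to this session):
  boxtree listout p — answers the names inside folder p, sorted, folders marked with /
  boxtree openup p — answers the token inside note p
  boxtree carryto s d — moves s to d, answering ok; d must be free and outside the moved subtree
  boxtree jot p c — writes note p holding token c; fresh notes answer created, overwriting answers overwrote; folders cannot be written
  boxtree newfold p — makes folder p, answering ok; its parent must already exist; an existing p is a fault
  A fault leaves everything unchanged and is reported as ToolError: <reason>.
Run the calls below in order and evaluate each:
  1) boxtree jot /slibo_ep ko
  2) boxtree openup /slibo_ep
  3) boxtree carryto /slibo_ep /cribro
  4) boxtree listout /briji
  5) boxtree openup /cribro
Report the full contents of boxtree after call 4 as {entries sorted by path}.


CALL boxtree jot[p→/slibo_ep; c→ko]
RET  created
CALL boxtree openup[p→/slibo_ep]
RET  ko
CALL boxtree carryto[s→/slibo_ep; d→/cribro]
RET  ok
CALL boxtree listout[p→/briji]
RET  []
CALL boxtree openup[p→/cribro]
RET  ko

Answer: {briji/, cribro=ko, lup/}


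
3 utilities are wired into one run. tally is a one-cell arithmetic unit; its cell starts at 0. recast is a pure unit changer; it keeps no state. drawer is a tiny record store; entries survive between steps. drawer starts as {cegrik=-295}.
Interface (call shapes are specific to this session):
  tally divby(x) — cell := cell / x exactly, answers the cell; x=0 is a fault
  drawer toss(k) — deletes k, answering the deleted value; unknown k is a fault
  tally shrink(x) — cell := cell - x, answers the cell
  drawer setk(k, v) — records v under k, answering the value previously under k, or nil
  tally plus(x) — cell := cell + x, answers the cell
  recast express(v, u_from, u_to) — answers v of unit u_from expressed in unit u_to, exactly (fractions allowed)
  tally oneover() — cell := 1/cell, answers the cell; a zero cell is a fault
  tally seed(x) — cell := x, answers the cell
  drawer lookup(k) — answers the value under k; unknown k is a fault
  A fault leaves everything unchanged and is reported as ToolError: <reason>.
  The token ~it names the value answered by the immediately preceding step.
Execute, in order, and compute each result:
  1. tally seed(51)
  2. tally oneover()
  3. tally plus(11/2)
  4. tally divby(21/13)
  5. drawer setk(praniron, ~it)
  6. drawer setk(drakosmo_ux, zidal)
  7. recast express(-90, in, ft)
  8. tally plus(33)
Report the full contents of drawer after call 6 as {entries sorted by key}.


CALL tally seed[x='51']
RET  51
CALL tally oneover[]
RET  1/51
CALL tally plus[x='11/2']
RET  563/102
CALL tally divby[x='21/13']
RET  7319/2142
CALL drawer setk[k='praniron'; v='~it']
RET  nil
CALL drawer setk[k='drakosmo_ux'; v='zidal']
RET  nil
CALL recast express[v='-90'; u_from='in'; u_to='ft']
RET  -15/2
CALL tally plus[x='33']
RET  78005/2142

Answer: {cegrik=-295, drakosmo_ux=zidal, praniron=7319/2142}
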